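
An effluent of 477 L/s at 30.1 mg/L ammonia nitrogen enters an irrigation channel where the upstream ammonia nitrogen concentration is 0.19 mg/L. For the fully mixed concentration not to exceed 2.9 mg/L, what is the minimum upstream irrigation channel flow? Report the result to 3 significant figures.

4790 L/s

Set C_mix = 2.9: (Q·0.1900 + 477.0·30.10) / (Q + 477.0) = 2.9
→ Q = 477.0·(30.10 − 2.9)/(2.9 − 0.1900) = 4788 L/s.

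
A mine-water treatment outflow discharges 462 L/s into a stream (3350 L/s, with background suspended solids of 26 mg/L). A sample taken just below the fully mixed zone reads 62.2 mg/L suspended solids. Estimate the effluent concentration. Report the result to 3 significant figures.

Mass balance: 3350·26.00 + 462.0·Cₑ = 3812·62.20
→ Cₑ = (3812·62.20 − 3350·26.00) / 462.0 = 324.7 mg/L.

325 mg/L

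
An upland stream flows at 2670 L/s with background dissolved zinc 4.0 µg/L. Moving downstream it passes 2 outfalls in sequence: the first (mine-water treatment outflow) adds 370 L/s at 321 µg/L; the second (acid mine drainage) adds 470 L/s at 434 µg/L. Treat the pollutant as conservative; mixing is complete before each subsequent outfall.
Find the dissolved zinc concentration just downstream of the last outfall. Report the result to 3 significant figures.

95.0 µg/L

Outfall 1: combined Q = 3040 L/s; C = (2670·4.000 + 370.0·321.0)/3040 = 42.58 µg/L.
Outfall 2: combined Q = 3510 L/s; C = (3040·42.58 + 470.0·434.0)/3510 = 94.99 µg/L.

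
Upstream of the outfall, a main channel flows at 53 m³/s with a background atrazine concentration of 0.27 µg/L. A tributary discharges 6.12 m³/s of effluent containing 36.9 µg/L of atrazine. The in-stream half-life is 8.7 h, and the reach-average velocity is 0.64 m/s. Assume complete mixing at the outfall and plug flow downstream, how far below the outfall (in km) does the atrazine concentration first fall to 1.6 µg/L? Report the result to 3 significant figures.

26.9 km

Flow-weighted average: C = (53.00·0.2700 + 6.120·36.90) / 59.12 = 240.1/59.12 = 4.062 µg/L.
Half-life 8.7 h → k = ln 2 / 8.7 = 0.07967 h⁻¹ = 1.912 d⁻¹.
Set 4.062·exp(−k·t) = 1.6 → t = ln(4.062/1.6)/k = 42100 s = 11.69 h.
Distance = v·t = 0.64·42100 = 26940 m = 26.94 km.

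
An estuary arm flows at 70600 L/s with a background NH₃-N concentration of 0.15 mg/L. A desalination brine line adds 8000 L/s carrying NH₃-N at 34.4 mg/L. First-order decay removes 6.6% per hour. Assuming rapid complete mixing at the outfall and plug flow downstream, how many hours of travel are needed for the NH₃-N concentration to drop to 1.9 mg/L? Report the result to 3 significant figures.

Conservation of mass: C = (70600·0.1500 + 8000·34.40) / 78600 = 285800/78600 = 3.636 mg/L.
6.6%/h lost → k = −ln(1 − 0.066) = 0.06828 h⁻¹.
3.636·exp(−k·t) = 1.9 → t = ln(3.636/1.9)/k = 34220 s = 9.506 h.

9.51 h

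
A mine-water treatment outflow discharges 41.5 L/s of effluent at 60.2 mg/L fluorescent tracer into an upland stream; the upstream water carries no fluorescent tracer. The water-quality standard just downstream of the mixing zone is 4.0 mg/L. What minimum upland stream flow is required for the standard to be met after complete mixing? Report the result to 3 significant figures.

583 L/s

Set C_mix = 4.0: (Q·0 + 41.50·60.20) / (Q + 41.50) = 4.0
→ Q = 41.50·(60.20 − 4.0)/(4.0 − 0) = 583.1 L/s.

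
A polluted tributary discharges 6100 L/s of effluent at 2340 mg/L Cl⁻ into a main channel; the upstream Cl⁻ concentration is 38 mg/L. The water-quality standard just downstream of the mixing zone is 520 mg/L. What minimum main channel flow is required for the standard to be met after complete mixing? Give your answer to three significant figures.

23000 L/s

Set C_mix = 520: (Q·38.00 + 6100·2340) / (Q + 6100) = 520
→ Q = 6100·(2340 − 520)/(520 − 38.00) = 23030 L/s.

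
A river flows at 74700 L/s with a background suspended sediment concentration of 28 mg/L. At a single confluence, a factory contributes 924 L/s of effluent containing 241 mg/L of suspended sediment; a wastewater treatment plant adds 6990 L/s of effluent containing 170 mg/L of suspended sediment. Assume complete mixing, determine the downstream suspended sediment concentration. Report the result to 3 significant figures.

Flow-weighted average: C = (74700·28.00 + 924.0·241.0 + 6990·170.0) / 82610 = 3503000/82610 = 42.40 mg/L.

42.4 mg/L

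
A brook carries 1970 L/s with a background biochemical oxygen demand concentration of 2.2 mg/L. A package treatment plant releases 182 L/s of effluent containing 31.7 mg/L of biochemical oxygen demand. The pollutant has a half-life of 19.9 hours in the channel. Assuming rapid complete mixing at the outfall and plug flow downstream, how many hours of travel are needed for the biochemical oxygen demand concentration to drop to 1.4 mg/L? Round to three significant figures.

Conservation of mass: C = (1970·2.200 + 182.0·31.70) / 2152 = 10100/2152 = 4.695 mg/L.
Half-life 19.9 h → k = ln 2 / 19.9 = 0.03483 h⁻¹ = 0.8360 d⁻¹.
4.695·exp(−k·t) = 1.4 → t = ln(4.695/1.4)/k = 125100 s = 34.74 h.

34.7 h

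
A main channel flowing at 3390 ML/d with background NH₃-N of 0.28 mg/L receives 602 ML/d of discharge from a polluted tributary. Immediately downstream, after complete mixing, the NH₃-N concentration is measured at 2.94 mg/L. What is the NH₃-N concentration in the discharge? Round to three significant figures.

Mass balance: 3390·0.2800 + 602.0·Cₑ = 3992·2.940
→ Cₑ = (3992·2.940 − 3390·0.2800) / 602.0 = 17.92 mg/L.

17.9 mg/L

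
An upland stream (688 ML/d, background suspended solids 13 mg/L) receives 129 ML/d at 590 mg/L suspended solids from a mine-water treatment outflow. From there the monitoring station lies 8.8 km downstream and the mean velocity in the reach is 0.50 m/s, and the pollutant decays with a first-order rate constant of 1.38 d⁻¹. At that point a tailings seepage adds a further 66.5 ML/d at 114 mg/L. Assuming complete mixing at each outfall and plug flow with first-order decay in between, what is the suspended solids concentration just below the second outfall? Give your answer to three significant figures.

81.3 mg/L

Flow-weighted average: C = (688.0·13.00 + 129.0·590.0) / 817.0 = 85050/817.0 = 104.1 mg/L; combined flow 817.0 ML/d.
Travel time t = 8.8·1000 / 0.50 = 17600 s = 4.889 h.
Applying C = C₀e^(−kt): 104.1 × 0.7549 = 78.59 mg/L.
At the second outfall, C = (817.0·78.59 + 66.50·114.0) / (817.0 + 66.50) = 81.26 mg/L.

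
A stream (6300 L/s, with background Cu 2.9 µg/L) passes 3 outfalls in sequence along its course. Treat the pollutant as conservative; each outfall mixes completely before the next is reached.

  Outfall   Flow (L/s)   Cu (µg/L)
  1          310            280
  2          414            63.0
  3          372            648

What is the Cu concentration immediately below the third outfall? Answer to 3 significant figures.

50.3 µg/L

Outfall 1: combined Q = 6610 L/s; C = (6300·2.900 + 310.0·280.0)/6610 = 15.90 µg/L.
Outfall 2: combined Q = 7024 L/s; C = (6610·15.90 + 414.0·63.00)/7024 = 18.67 µg/L.
Outfall 3: combined Q = 7396 L/s; C = (7024·18.67 + 372.0·648.0)/7396 = 50.33 µg/L.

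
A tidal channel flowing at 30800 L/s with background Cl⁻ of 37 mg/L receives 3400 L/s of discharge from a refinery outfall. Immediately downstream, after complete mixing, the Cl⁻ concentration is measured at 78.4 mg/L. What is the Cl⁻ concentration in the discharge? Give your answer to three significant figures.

453 mg/L

Mass balance: 30800·37.00 + 3400·Cₑ = 34200·78.40
→ Cₑ = (34200·78.40 − 30800·37.00) / 3400 = 453.4 mg/L.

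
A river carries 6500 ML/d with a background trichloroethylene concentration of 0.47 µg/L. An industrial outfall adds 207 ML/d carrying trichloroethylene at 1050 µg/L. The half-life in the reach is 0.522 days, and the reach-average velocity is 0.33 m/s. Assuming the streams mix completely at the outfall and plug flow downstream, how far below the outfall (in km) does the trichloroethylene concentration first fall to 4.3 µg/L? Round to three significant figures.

43.7 km

Conservation of mass: C = (6500·0.4700 + 207.0·1050) / 6707 = 220400/6707 = 32.86 µg/L.
Half-life 0.522 d → k = ln 2 / 0.522 = 1.328 d⁻¹.
Set 32.86·exp(−k·t) = 4.3 → t = ln(32.86/4.3)/k = 132300 s = 36.76 h.
Distance = v·t = 0.33·132300 = 43670 m = 43.67 km.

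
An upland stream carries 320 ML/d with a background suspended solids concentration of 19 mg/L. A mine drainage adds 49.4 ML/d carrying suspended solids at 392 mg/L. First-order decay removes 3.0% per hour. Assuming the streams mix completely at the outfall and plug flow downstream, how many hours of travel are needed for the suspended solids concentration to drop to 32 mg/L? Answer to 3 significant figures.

25.2 h

Conservation of mass: C = (320.0·19.00 + 49.40·392.0) / 369.4 = 25440/369.4 = 68.88 mg/L.
3.0%/h lost → k = −ln(1 − 0.03) = 0.03046 h⁻¹.
68.88·exp(−k·t) = 32 → t = ln(68.88/32)/k = 90610 s = 25.17 h.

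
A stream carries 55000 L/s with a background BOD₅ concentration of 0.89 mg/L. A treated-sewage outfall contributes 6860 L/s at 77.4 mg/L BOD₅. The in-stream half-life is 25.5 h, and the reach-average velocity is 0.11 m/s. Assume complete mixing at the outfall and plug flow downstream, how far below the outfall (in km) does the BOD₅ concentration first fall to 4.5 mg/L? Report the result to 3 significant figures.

10.7 km

Flow-weighted average: C = (55000·0.8900 + 6860·77.40) / 61860 = 579900/61860 = 9.375 mg/L.
Half-life 25.5 h → k = ln 2 / 25.5 = 0.02718 h⁻¹ = 0.6524 d⁻¹.
Set 9.375·exp(−k·t) = 4.5 → t = ln(9.375/4.5)/k = 97200 s = 27.00 h.
Distance = v·t = 0.11·97200 = 10690 m = 10.69 km.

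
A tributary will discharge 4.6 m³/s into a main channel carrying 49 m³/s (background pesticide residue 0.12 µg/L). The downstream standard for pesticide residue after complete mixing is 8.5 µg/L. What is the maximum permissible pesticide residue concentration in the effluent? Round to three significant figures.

At the limit, (Qr·Cr + Qe·Cₑ)/(Qr + Qe) = 8.5:
Cₑ = (53.60·8.5 − 49.00·0.1200) / 4.600 = 97.77 µg/L.

97.8 µg/L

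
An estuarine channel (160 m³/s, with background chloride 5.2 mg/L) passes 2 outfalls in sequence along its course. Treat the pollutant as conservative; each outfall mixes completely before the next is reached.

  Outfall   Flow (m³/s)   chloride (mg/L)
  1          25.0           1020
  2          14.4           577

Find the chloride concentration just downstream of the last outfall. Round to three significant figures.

174 mg/L

Outfall 1: combined Q = 185.0 m³/s; C = (160.0·5.200 + 25.00·1020)/185.0 = 142.3 mg/L.
Outfall 2: combined Q = 199.4 m³/s; C = (185.0·142.3 + 14.40·577.0)/199.4 = 173.7 mg/L.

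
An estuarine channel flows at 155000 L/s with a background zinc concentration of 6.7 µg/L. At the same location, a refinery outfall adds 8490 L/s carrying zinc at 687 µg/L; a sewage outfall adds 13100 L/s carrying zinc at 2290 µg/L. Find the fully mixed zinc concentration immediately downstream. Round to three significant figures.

209 µg/L

Mass balance: C = (155000·6.700 + 8490·687.0 + 13100·2290) / 176600 = 36870000/176600 = 208.8 µg/L.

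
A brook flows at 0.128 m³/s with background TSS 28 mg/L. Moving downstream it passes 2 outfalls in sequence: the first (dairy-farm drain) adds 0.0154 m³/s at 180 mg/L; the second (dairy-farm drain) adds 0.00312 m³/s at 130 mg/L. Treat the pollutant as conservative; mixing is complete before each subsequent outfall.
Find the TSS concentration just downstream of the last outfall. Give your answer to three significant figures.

Below outfall 1: Q → 0.1434 m³/s, C = (0.1280·28.00 + 0.01540·180.0)/0.1434 = 44.32 mg/L.
Below outfall 2: Q → 0.1465 m³/s, C = (0.1434·44.32 + 0.003120·130.0)/0.1465 = 46.15 mg/L.

46.1 mg/L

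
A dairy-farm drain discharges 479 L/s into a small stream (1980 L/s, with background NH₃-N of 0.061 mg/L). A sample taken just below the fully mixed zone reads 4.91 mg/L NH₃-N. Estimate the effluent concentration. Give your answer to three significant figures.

25.0 mg/L

Mass balance: 1980·0.06100 + 479.0·Cₑ = 2459·4.910
→ Cₑ = (2459·4.910 − 1980·0.06100) / 479.0 = 24.95 mg/L.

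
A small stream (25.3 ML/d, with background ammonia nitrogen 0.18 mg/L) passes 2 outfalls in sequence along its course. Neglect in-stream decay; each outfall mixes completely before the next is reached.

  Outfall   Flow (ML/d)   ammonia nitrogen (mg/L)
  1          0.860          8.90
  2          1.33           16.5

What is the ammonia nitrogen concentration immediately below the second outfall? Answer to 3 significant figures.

Below outfall 1: Q → 26.16 ML/d, C = (25.30·0.1800 + 0.8600·8.900)/26.16 = 0.4667 mg/L.
Below outfall 2: Q → 27.49 ML/d, C = (26.16·0.4667 + 1.330·16.50)/27.49 = 1.242 mg/L.

1.24 mg/L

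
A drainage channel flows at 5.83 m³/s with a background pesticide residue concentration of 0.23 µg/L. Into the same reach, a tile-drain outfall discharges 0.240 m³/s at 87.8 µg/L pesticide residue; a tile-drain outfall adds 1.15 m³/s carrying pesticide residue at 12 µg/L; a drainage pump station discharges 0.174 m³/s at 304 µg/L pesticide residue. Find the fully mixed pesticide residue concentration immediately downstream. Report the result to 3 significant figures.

Flow-weighted average: C = (5.830·0.2300 + 0.2400·87.80 + 1.150·12.00 + 0.1740·304.0) / 7.394 = 89.11/7.394 = 12.05 µg/L.

12.1 µg/L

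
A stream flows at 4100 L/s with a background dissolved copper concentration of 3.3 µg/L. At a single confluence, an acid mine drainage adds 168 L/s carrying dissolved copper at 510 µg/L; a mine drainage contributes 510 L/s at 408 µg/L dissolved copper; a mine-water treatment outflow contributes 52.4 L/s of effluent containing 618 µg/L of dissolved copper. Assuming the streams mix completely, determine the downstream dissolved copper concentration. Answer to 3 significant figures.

After mixing, C = (4100·3.300 + 168.0·510.0 + 510.0·408.0 + 52.40·618.0) / 4830 = 339700/4830 = 70.32 µg/L.

70.3 µg/L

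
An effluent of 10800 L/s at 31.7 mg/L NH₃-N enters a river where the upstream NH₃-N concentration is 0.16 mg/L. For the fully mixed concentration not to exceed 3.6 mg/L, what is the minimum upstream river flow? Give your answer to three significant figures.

88200 L/s

Set C_mix = 3.6: (Q·0.1600 + 10800·31.70) / (Q + 10800) = 3.6
→ Q = 10800·(31.70 − 3.6)/(3.6 − 0.1600) = 88220 L/s.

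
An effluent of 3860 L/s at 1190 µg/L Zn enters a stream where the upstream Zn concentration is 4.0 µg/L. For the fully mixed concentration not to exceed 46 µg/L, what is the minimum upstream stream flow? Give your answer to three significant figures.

105000 L/s

Set C_mix = 46: (Q·4.000 + 3860·1190) / (Q + 3860) = 46
→ Q = 3860·(1190 − 46)/(46 − 4.000) = 105100 L/s.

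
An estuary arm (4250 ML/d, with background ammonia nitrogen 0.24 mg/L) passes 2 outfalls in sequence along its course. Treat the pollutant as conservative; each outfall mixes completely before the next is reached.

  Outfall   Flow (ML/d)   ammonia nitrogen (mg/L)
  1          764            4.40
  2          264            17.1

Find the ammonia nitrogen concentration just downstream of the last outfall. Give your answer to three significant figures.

Outfall 1: combined Q = 5014 ML/d; C = (4250·0.2400 + 764.0·4.400)/5014 = 0.8739 mg/L.
Outfall 2: combined Q = 5278 ML/d; C = (5014·0.8739 + 264.0·17.10)/5278 = 1.685 mg/L.

1.69 mg/L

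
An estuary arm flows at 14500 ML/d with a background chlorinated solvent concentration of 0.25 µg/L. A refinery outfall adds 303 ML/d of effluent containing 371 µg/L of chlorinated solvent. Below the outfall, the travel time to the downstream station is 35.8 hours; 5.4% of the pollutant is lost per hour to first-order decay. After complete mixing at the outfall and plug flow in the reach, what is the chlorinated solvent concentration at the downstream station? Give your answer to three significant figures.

Conservation of mass: C = (14500·0.2500 + 303.0·371.0) / 14800 = 116000/14800 = 7.839 µg/L.
5.4%/h lost → k = −ln(1 − 0.054) = 0.05551 h⁻¹.
Applying C = C₀e^(−kt): 7.839 × 0.1371 = 1.074 µg/L.

1.07 µg/L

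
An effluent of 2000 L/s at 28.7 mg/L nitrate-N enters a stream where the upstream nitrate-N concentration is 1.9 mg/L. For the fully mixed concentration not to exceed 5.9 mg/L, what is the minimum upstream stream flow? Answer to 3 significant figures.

Set C_mix = 5.9: (Q·1.900 + 2000·28.70) / (Q + 2000) = 5.9
→ Q = 2000·(28.70 − 5.9)/(5.9 − 1.900) = 11400 L/s.

11400 L/s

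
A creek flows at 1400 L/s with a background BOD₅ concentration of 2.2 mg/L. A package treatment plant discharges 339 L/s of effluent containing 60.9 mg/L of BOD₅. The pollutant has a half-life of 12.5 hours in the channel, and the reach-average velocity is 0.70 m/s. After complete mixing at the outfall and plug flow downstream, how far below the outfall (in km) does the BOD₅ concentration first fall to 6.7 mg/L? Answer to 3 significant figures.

Mass balance: C = (1400·2.200 + 339.0·60.90) / 1739 = 23730/1739 = 13.64 mg/L.
Half-life 12.5 h → k = ln 2 / 12.5 = 0.05545 h⁻¹ = 1.331 d⁻¹.
Set 13.64·exp(−k·t) = 6.7 → t = ln(13.64/6.7)/k = 46170 s = 12.82 h.
Distance = v·t = 0.70·46170 = 32320 m = 32.32 km.

32.3 km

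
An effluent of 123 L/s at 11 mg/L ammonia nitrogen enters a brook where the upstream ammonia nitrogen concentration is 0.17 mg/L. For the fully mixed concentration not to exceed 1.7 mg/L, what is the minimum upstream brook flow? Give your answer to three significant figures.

Set C_mix = 1.7: (Q·0.1700 + 123.0·11.00) / (Q + 123.0) = 1.7
→ Q = 123.0·(11.00 − 1.7)/(1.7 − 0.1700) = 747.6 L/s.

748 L/s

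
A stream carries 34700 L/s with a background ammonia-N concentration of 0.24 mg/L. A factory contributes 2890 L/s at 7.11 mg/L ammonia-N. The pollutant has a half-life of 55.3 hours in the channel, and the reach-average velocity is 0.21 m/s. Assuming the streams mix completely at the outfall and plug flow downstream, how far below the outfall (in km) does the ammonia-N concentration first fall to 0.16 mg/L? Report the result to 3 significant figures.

Mass balance: C = (34700·0.2400 + 2890·7.110) / 37590 = 28880/37590 = 0.7682 mg/L.
Half-life 55.3 h → k = ln 2 / 55.3 = 0.01253 h⁻¹ = 0.3008 d⁻¹.
Set 0.7682·exp(−k·t) = 0.16 → t = ln(0.7682/0.16)/k = 450600 s = 125.2 h.
Distance = v·t = 0.21·450600 = 94620 m = 94.62 km.

94.6 km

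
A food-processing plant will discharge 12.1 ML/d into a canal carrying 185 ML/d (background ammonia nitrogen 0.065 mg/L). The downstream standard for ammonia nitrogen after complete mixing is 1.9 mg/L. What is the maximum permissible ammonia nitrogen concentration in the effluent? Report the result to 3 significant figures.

At the limit, (Qr·Cr + Qe·Cₑ)/(Qr + Qe) = 1.9:
Cₑ = (197.1·1.9 − 185.0·0.06500) / 12.10 = 29.96 mg/L.

30.0 mg/L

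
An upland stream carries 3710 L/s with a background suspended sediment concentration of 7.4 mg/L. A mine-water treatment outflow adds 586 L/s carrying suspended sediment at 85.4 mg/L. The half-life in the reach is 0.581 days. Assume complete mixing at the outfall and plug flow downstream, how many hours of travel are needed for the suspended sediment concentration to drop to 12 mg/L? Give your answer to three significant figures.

8.20 h

Mass balance: C = (3710·7.400 + 586.0·85.40) / 4296 = 77500/4296 = 18.04 mg/L.
Half-life 0.581 d → k = ln 2 / 0.581 = 1.193 d⁻¹.
18.04·exp(−k·t) = 12 → t = ln(18.04/12)/k = 29520 s = 8.201 h.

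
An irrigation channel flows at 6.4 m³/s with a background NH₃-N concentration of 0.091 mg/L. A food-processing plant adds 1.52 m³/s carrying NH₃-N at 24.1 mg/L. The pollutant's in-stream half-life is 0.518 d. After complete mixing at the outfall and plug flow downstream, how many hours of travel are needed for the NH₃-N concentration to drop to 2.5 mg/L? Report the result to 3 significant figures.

11.3 h

After mixing, C = (6.400·0.09100 + 1.520·24.10) / 7.920 = 37.21/7.920 = 4.699 mg/L.
Half-life 0.518 d → k = ln 2 / 0.518 = 1.338 d⁻¹.
4.699·exp(−k·t) = 2.5 → t = ln(4.699/2.5)/k = 40740 s = 11.32 h.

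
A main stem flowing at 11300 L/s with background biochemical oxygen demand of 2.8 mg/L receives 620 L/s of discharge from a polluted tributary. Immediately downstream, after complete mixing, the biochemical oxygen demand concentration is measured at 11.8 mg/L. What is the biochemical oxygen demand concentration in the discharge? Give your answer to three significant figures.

Mass balance: 11300·2.800 + 620.0·Cₑ = 11920·11.80
→ Cₑ = (11920·11.80 − 11300·2.800) / 620.0 = 175.8 mg/L.

176 mg/L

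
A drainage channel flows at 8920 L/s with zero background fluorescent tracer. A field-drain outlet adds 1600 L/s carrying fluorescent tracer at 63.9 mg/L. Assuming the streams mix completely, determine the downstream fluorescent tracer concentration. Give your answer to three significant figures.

Flow-weighted average: C = (8920·0 + 1600·63.90) / 10520 = 102200/10520 = 9.719 mg/L.

9.72 mg/L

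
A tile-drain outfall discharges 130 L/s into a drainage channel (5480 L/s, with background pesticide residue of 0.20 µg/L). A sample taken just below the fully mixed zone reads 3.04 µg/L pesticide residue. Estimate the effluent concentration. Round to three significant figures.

Mass balance: 5480·0.2000 + 130.0·Cₑ = 5610·3.040
→ Cₑ = (5610·3.040 − 5480·0.2000) / 130.0 = 122.8 µg/L.

123 µg/L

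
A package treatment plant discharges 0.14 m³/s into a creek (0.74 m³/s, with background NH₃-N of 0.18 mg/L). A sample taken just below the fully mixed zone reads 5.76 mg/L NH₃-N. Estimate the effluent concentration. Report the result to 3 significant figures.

35.3 mg/L

Mass balance: 0.7400·0.1800 + 0.1400·Cₑ = 0.8800·5.760
→ Cₑ = (0.8800·5.760 − 0.7400·0.1800) / 0.1400 = 35.25 mg/L.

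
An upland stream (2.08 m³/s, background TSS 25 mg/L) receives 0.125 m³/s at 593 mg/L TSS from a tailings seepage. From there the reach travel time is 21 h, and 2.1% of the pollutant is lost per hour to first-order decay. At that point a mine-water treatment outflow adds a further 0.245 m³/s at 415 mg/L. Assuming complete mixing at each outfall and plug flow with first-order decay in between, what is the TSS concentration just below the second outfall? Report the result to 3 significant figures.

Flow-weighted average: C = (2.080·25.00 + 0.1250·593.0) / 2.205 = 126.1/2.205 = 57.20 mg/L; combined flow 2.205 m³/s.
2.1%/h lost → k = −ln(1 − 0.021) = 0.02122 h⁻¹.
First-order decay: C = 57.20·exp(−k·t) = 57.20·0.6404 = 36.63 mg/L.
Second outfall: C = (2.205·36.63 + 0.2450·415.0)/2.450 = 74.47 mg/L.

74.5 mg/L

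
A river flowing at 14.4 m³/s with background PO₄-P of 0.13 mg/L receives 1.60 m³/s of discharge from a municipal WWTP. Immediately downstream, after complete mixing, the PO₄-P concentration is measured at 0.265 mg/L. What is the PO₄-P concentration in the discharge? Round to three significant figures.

Mass balance: 14.40·0.1300 + 1.600·Cₑ = 16.00·0.2650
→ Cₑ = (16.00·0.2650 − 14.40·0.1300) / 1.600 = 1.480 mg/L.

1.48 mg/L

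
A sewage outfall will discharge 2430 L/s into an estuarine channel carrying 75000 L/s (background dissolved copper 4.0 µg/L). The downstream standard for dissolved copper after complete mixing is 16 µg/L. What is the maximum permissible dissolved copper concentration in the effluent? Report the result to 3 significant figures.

At the limit, (Qr·Cr + Qe·Cₑ)/(Qr + Qe) = 16:
Cₑ = (77430·16 − 75000·4.000) / 2430 = 386.4 µg/L.

386 µg/L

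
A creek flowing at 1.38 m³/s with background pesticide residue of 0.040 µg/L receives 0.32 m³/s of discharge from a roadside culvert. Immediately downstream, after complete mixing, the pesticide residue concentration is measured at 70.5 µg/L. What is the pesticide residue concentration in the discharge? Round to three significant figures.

Mass balance: 1.380·0.04000 + 0.3200·Cₑ = 1.700·70.50
→ Cₑ = (1.700·70.50 − 1.380·0.04000) / 0.3200 = 374.4 µg/L.

374 µg/L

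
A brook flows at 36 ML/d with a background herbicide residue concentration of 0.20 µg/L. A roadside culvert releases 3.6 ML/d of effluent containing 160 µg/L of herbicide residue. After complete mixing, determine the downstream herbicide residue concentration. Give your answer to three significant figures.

14.7 µg/L

Flow-weighted average: C = (36.00·0.2000 + 3.600·160.0) / 39.60 = 583.2/39.60 = 14.73 µg/L.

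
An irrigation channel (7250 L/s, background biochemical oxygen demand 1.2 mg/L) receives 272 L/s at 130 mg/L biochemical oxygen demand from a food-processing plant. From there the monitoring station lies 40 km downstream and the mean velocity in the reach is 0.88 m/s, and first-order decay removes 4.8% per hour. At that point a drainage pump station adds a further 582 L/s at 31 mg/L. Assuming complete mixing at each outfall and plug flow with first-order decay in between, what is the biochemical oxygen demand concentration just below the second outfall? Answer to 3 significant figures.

Flow-weighted average: C = (7250·1.200 + 272.0·130.0) / 7522 = 44060/7522 = 5.857 mg/L; combined flow 7522 L/s.
Travel time t = 40·1000 / 0.88 = 45450 s = 12.63 h.
4.8%/h lost → k = −ln(1 − 0.048) = 0.04919 h⁻¹.
Applying C = C₀e^(−kt): 5.857 × 0.5374 = 3.148 mg/L.
At the second outfall, C = (7522·3.148 + 582.0·31.00) / (7522 + 582.0) = 5.148 mg/L.

5.15 mg/L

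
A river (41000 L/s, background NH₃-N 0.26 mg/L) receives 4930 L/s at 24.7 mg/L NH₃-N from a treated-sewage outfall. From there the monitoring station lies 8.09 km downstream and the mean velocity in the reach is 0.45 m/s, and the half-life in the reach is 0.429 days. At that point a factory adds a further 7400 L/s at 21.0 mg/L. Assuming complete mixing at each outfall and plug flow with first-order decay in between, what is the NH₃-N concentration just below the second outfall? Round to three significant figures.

Flow-weighted average: C = (41000·0.2600 + 4930·24.70) / 45930 = 132400/45930 = 2.883 mg/L; combined flow 45930 L/s.
Travel time t = 8.09·1000 / 0.45 = 17980 s = 4.994 h.
Half-life 0.429 d → k = ln 2 / 0.429 = 1.616 d⁻¹.
First-order decay: C = 2.883·exp(−k·t) = 2.883·0.7145 = 2.060 mg/L.
At the second outfall, C = (45930·2.060 + 7400·21.00) / (45930 + 7400) = 4.688 mg/L.

4.69 mg/L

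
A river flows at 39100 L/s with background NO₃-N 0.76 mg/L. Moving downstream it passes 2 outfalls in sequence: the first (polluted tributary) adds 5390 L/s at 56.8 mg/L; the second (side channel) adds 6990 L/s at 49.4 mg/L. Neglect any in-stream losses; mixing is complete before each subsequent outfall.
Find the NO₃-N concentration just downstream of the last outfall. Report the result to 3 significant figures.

13.2 mg/L

Outfall 1: combined Q = 44490 L/s; C = (39100·0.7600 + 5390·56.80)/44490 = 7.549 mg/L.
Outfall 2: combined Q = 51480 L/s; C = (44490·7.549 + 6990·49.40)/51480 = 13.23 mg/L.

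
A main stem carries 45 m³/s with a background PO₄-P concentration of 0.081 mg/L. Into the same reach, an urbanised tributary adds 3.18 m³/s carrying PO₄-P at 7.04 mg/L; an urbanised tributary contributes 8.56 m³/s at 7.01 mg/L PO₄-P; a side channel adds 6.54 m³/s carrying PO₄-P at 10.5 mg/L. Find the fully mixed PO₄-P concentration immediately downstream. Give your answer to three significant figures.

After mixing, C = (45.00·0.08100 + 3.180·7.040 + 8.560·7.010 + 6.540·10.50) / 63.28 = 154.7/63.28 = 2.445 mg/L.

2.44 mg/L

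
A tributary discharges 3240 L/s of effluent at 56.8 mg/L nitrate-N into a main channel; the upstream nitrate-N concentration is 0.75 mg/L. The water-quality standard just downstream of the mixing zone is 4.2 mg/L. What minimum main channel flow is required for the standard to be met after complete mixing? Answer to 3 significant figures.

Set C_mix = 4.2: (Q·0.7500 + 3240·56.80) / (Q + 3240) = 4.2
→ Q = 3240·(56.80 − 4.2)/(4.2 − 0.7500) = 49400 L/s.

49400 L/s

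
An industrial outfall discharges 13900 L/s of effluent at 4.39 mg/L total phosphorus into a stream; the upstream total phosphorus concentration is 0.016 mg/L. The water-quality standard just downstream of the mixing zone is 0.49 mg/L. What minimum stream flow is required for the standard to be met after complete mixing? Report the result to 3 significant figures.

Set C_mix = 0.49: (Q·0.01600 + 13900·4.390) / (Q + 13900) = 0.49
→ Q = 13900·(4.390 − 0.49)/(0.49 − 0.01600) = 114400 L/s.

114000 L/s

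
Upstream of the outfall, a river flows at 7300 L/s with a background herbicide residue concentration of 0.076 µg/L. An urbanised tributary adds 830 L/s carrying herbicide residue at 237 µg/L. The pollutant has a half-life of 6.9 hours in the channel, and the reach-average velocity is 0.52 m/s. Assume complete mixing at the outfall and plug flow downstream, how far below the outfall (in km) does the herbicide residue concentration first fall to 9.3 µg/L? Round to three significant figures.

Mixed concentration C = ΣQC/ΣQ = (7300·0.07600 + 830.0·237.0) / 8130 = 197300/8130 = 24.26 µg/L.
Half-life 6.9 h → k = ln 2 / 6.9 = 0.1005 h⁻¹ = 2.411 d⁻¹.
Set 24.26·exp(−k·t) = 9.3 → t = ln(24.26/9.3)/k = 34370 s = 9.546 h.
Distance = v·t = 0.52·34370 = 17870 m = 17.87 km.

17.9 km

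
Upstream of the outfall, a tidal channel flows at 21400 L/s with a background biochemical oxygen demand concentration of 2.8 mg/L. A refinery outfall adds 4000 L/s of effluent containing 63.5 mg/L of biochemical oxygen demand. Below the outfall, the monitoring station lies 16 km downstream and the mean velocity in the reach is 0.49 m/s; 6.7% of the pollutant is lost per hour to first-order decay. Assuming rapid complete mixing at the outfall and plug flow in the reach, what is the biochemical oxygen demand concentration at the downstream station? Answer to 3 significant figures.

6.59 mg/L

After mixing, C = (21400·2.800 + 4000·63.50) / 25400 = 313900/25400 = 12.36 mg/L.
Travel time t = 16·1000 / 0.49 = 32650 s = 9.070 h.
6.7%/h lost → k = −ln(1 − 0.067) = 0.06935 h⁻¹.
Applying C = C₀e^(−kt): 12.36 × 0.5331 = 6.589 mg/L.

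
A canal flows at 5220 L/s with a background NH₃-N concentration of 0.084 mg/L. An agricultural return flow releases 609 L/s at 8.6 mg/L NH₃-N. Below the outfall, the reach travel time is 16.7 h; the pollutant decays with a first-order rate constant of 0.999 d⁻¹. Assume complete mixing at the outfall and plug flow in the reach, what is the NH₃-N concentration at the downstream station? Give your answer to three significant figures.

After mixing, C = (5220·0.08400 + 609.0·8.600) / 5829 = 5676/5829 = 0.9737 mg/L.
After decay, C = 0.9737 × e^(−kt) = 0.9737 × 0.4990 = 0.4859 mg/L.

0.486 mg/L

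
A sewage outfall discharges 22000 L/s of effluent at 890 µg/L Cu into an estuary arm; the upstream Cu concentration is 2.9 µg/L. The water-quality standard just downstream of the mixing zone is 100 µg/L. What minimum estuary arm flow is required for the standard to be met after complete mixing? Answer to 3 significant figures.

179000 L/s

Set C_mix = 100: (Q·2.900 + 22000·890.0) / (Q + 22000) = 100
→ Q = 22000·(890.0 − 100)/(100 − 2.900) = 179000 L/s.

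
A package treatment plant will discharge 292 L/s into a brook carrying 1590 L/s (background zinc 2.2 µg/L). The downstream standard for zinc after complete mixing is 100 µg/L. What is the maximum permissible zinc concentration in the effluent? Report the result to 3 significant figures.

633 µg/L

At the limit, (Qr·Cr + Qe·Cₑ)/(Qr + Qe) = 100:
Cₑ = (1882·100 − 1590·2.200) / 292.0 = 632.5 µg/L.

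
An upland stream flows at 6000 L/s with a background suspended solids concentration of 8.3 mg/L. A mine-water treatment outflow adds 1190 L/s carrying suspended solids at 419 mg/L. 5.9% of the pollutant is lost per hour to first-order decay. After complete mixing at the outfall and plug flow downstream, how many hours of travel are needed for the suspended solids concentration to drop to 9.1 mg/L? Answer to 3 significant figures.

After mixing, C = (6000·8.300 + 1190·419.0) / 7190 = 548400/7190 = 76.27 mg/L.
5.9%/h lost → k = −ln(1 − 0.059) = 0.06081 h⁻¹.
76.27·exp(−k·t) = 9.1 → t = ln(76.27/9.1)/k = 125900 s = 34.96 h.

35.0 h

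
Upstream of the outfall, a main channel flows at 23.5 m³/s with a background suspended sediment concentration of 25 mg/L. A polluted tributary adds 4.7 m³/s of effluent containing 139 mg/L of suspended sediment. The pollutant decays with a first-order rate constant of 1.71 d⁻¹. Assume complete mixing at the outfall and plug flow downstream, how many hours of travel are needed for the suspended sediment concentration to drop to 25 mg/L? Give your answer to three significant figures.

7.93 h

After mixing, C = (23.50·25.00 + 4.700·139.0) / 28.20 = 1241/28.20 = 44.00 mg/L.
44.00·exp(−k·t) = 25 → t = ln(44.00/25)/k = 28560 s = 7.934 h.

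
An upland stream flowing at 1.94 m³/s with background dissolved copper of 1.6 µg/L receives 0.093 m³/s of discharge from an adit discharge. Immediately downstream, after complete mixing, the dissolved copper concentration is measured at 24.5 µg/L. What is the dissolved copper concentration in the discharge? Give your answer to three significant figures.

Mass balance: 1.940·1.600 + 0.09300·Cₑ = 2.033·24.50
→ Cₑ = (2.033·24.50 − 1.940·1.600) / 0.09300 = 502.2 µg/L.

502 µg/L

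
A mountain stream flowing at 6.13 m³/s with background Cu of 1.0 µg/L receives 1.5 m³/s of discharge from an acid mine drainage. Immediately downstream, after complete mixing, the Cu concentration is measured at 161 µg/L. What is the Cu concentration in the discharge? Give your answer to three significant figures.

815 µg/L

Mass balance: 6.130·1.000 + 1.500·Cₑ = 7.630·161.0
→ Cₑ = (7.630·161.0 − 6.130·1.000) / 1.500 = 814.9 µg/L.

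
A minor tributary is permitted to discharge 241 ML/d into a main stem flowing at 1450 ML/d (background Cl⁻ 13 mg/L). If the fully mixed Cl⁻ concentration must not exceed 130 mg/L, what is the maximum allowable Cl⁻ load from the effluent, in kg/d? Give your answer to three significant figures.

Mass balance at the limit: 1450·13.00 + 241.0·Cₑ = 1691·130 → Cₑ = 833.9 mg/L.
241.0 ML/d = 2.789 m³/s. Load = 2.789 m³/s × 833.9 g/m³ × 86 400 s/d = 201000 kg/d.

201000 kg/d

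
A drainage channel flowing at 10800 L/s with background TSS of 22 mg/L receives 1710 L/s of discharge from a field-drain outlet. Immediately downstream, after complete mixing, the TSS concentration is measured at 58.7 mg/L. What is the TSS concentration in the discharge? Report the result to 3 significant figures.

Mass balance: 10800·22.00 + 1710·Cₑ = 12510·58.70
→ Cₑ = (12510·58.70 − 10800·22.00) / 1710 = 290.5 mg/L.

290 mg/L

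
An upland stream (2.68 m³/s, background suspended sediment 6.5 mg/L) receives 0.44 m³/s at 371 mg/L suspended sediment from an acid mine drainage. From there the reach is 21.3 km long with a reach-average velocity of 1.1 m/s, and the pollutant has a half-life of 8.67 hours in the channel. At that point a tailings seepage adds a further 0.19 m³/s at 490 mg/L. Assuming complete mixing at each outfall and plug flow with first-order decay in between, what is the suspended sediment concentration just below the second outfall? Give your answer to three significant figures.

63.6 mg/L

Conservation of mass: C = (2.680·6.500 + 0.4400·371.0) / 3.120 = 180.7/3.120 = 57.90 mg/L; combined flow 3.120 m³/s.
Travel time t = 21.3·1000 / 1.1 = 19360 s = 5.379 h.
Half-life 8.67 h → k = ln 2 / 8.67 = 0.07995 h⁻¹ = 1.919 d⁻¹.
Applying C = C₀e^(−kt): 57.90 × 0.6505 = 37.67 mg/L.
Second outfall: C = (3.120·37.67 + 0.1900·490.0)/3.310 = 63.63 mg/L.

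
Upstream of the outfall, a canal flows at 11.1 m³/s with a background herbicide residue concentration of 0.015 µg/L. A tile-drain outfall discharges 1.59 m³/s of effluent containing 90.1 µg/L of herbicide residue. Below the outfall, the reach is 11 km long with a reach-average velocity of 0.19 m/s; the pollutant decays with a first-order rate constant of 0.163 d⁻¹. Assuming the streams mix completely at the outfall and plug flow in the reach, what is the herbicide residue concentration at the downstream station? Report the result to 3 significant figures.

Mass balance: C = (11.10·0.01500 + 1.590·90.10) / 12.69 = 143.4/12.69 = 11.30 µg/L.
Travel time t = 11·1000 / 0.19 = 57890 s = 16.08 h.
First-order decay: C = 11.30·exp(−k·t) = 11.30·0.8965 = 10.13 µg/L.

10.1 µg/L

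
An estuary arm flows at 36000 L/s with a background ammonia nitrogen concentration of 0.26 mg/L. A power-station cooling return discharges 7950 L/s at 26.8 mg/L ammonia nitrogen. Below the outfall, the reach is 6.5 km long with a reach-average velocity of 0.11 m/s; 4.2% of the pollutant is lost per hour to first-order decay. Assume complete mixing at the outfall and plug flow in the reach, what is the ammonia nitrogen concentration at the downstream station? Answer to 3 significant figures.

2.50 mg/L

Conservation of mass: C = (36000·0.2600 + 7950·26.80) / 43950 = 222400/43950 = 5.061 mg/L.
Travel time t = 6.5·1000 / 0.11 = 59090 s = 16.41 h.
4.2%/h lost → k = −ln(1 − 0.042) = 0.04291 h⁻¹.
After decay, C = 5.061 × e^(−kt) = 5.061 × 0.4945 = 2.502 mg/L.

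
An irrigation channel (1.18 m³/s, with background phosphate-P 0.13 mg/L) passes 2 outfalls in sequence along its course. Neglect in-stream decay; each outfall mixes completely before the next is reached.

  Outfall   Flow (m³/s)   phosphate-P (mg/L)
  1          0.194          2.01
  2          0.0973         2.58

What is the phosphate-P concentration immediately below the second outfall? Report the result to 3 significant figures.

0.540 mg/L

Outfall 1: combined Q = 1.374 m³/s; C = (1.180·0.1300 + 0.1940·2.010)/1.374 = 0.3954 mg/L.
Outfall 2: combined Q = 1.471 m³/s; C = (1.374·0.3954 + 0.09730·2.580)/1.471 = 0.5399 mg/L.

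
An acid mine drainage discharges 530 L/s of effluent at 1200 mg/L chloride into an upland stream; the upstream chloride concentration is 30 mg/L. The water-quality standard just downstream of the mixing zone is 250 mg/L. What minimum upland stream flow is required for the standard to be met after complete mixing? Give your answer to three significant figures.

2290 L/s

Set C_mix = 250: (Q·30.00 + 530.0·1200) / (Q + 530.0) = 250
→ Q = 530.0·(1200 − 250)/(250 − 30.00) = 2289 L/s.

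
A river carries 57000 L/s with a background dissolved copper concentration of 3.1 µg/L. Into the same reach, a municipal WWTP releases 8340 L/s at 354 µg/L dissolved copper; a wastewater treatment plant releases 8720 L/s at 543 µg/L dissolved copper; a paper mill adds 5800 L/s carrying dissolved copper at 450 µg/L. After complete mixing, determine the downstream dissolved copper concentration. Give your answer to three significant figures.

131 µg/L

Conservation of mass: C = (57000·3.100 + 8340·354.0 + 8720·543.0 + 5800·450.0) / 79860 = 10470000/79860 = 131.2 µg/L.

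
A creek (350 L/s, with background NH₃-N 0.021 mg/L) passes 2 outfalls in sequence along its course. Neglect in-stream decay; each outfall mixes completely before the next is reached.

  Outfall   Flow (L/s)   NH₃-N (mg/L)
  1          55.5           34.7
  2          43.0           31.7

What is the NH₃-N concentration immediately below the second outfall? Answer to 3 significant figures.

Outfall 1: combined Q = 405.5 L/s; C = (350.0·0.02100 + 55.50·34.70)/405.5 = 4.767 mg/L.
Outfall 2: combined Q = 448.5 L/s; C = (405.5·4.767 + 43.00·31.70)/448.5 = 7.350 mg/L.

7.35 mg/L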